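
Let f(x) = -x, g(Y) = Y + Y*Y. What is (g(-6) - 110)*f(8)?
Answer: 640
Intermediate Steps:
g(Y) = Y + Y²
(g(-6) - 110)*f(8) = (-6*(1 - 6) - 110)*(-1*8) = (-6*(-5) - 110)*(-8) = (30 - 110)*(-8) = -80*(-8) = 640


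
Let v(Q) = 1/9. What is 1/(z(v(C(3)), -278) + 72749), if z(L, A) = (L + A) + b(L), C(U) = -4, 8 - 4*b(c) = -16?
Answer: 9/652294 ≈ 1.3797e-5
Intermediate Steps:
b(c) = 6 (b(c) = 2 - ¼*(-16) = 2 + 4 = 6)
v(Q) = ⅑
z(L, A) = 6 + A + L (z(L, A) = (L + A) + 6 = (A + L) + 6 = 6 + A + L)
1/(z(v(C(3)), -278) + 72749) = 1/((6 - 278 + ⅑) + 72749) = 1/(-2447/9 + 72749) = 1/(652294/9) = 9/652294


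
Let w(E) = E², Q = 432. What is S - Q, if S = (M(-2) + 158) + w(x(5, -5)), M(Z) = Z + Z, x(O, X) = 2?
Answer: -274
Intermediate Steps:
M(Z) = 2*Z
S = 158 (S = (2*(-2) + 158) + 2² = (-4 + 158) + 4 = 154 + 4 = 158)
S - Q = 158 - 1*432 = 158 - 432 = -274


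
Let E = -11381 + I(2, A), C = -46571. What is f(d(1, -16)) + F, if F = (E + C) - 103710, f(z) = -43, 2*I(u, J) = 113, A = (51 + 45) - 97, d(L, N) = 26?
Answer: -323297/2 ≈ -1.6165e+5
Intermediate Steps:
A = -1 (A = 96 - 97 = -1)
I(u, J) = 113/2 (I(u, J) = (½)*113 = 113/2)
E = -22649/2 (E = -11381 + 113/2 = -22649/2 ≈ -11325.)
F = -323211/2 (F = (-22649/2 - 46571) - 103710 = -115791/2 - 103710 = -323211/2 ≈ -1.6161e+5)
f(d(1, -16)) + F = -43 - 323211/2 = -323297/2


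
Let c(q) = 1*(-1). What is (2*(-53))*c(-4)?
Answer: 106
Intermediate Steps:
c(q) = -1
(2*(-53))*c(-4) = (2*(-53))*(-1) = -106*(-1) = 106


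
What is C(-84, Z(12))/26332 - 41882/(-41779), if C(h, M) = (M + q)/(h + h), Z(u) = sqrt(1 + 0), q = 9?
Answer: 92638084321/92410468752 ≈ 1.0025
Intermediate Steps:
Z(u) = 1 (Z(u) = sqrt(1) = 1)
C(h, M) = (9 + M)/(2*h) (C(h, M) = (M + 9)/(h + h) = (9 + M)/((2*h)) = (9 + M)*(1/(2*h)) = (9 + M)/(2*h))
C(-84, Z(12))/26332 - 41882/(-41779) = ((1/2)*(9 + 1)/(-84))/26332 - 41882/(-41779) = ((1/2)*(-1/84)*10)*(1/26332) - 41882*(-1/41779) = -5/84*1/26332 + 41882/41779 = -5/2211888 + 41882/41779 = 92638084321/92410468752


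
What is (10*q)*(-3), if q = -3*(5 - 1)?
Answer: 360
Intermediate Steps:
q = -12 (q = -3*4 = -12)
(10*q)*(-3) = (10*(-12))*(-3) = -120*(-3) = 360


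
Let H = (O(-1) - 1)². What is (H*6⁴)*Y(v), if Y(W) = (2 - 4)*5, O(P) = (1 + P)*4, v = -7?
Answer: -12960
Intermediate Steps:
O(P) = 4 + 4*P
Y(W) = -10 (Y(W) = -2*5 = -10)
H = 1 (H = ((4 + 4*(-1)) - 1)² = ((4 - 4) - 1)² = (0 - 1)² = (-1)² = 1)
(H*6⁴)*Y(v) = (1*6⁴)*(-10) = (1*1296)*(-10) = 1296*(-10) = -12960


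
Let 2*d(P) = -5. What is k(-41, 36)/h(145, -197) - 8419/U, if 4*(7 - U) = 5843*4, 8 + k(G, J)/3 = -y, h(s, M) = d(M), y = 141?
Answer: 5259479/29180 ≈ 180.24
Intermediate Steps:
d(P) = -5/2 (d(P) = (½)*(-5) = -5/2)
h(s, M) = -5/2
k(G, J) = -447 (k(G, J) = -24 + 3*(-1*141) = -24 + 3*(-141) = -24 - 423 = -447)
U = -5836 (U = 7 - 5843*4/4 = 7 - ¼*23372 = 7 - 5843 = -5836)
k(-41, 36)/h(145, -197) - 8419/U = -447/(-5/2) - 8419/(-5836) = -447*(-⅖) - 8419*(-1/5836) = 894/5 + 8419/5836 = 5259479/29180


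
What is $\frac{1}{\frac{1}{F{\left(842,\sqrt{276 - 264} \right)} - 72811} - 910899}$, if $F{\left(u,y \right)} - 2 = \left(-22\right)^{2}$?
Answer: $- \frac{72325}{65880770176} \approx -1.0978 \cdot 10^{-6}$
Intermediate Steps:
$F{\left(u,y \right)} = 486$ ($F{\left(u,y \right)} = 2 + \left(-22\right)^{2} = 2 + 484 = 486$)
$\frac{1}{\frac{1}{F{\left(842,\sqrt{276 - 264} \right)} - 72811} - 910899} = \frac{1}{\frac{1}{486 - 72811} - 910899} = \frac{1}{\frac{1}{-72325} - 910899} = \frac{1}{- \frac{1}{72325} - 910899} = \frac{1}{- \frac{65880770176}{72325}} = - \frac{72325}{65880770176}$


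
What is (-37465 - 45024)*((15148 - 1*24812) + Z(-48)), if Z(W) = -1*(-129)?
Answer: 786532615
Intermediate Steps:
Z(W) = 129
(-37465 - 45024)*((15148 - 1*24812) + Z(-48)) = (-37465 - 45024)*((15148 - 1*24812) + 129) = -82489*((15148 - 24812) + 129) = -82489*(-9664 + 129) = -82489*(-9535) = 786532615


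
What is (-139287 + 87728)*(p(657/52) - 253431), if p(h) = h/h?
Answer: 13066597370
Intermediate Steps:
p(h) = 1
(-139287 + 87728)*(p(657/52) - 253431) = (-139287 + 87728)*(1 - 253431) = -51559*(-253430) = 13066597370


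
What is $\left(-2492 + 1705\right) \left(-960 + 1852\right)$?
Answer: $-702004$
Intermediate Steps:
$\left(-2492 + 1705\right) \left(-960 + 1852\right) = \left(-787\right) 892 = -702004$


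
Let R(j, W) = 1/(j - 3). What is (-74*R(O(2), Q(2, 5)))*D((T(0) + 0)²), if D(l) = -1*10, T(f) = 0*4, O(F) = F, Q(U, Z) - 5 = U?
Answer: -740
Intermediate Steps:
Q(U, Z) = 5 + U
T(f) = 0
R(j, W) = 1/(-3 + j)
D(l) = -10
(-74*R(O(2), Q(2, 5)))*D((T(0) + 0)²) = -74/(-3 + 2)*(-10) = -74/(-1)*(-10) = -74*(-1)*(-10) = 74*(-10) = -740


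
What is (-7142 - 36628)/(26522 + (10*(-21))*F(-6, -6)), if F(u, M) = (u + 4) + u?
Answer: -21885/14101 ≈ -1.5520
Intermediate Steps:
F(u, M) = 4 + 2*u (F(u, M) = (4 + u) + u = 4 + 2*u)
(-7142 - 36628)/(26522 + (10*(-21))*F(-6, -6)) = (-7142 - 36628)/(26522 + (10*(-21))*(4 + 2*(-6))) = -43770/(26522 - 210*(4 - 12)) = -43770/(26522 - 210*(-8)) = -43770/(26522 + 1680) = -43770/28202 = -43770*1/28202 = -21885/14101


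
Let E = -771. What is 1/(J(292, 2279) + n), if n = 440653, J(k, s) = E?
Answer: 1/439882 ≈ 2.2733e-6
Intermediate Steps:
J(k, s) = -771
1/(J(292, 2279) + n) = 1/(-771 + 440653) = 1/439882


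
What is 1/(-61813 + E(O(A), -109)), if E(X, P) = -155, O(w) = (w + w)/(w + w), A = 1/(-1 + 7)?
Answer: -1/61968 ≈ -1.6137e-5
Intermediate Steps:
A = ⅙ (A = 1/6 = ⅙ ≈ 0.16667)
O(w) = 1 (O(w) = (2*w)/((2*w)) = (2*w)*(1/(2*w)) = 1)
1/(-61813 + E(O(A), -109)) = 1/(-61813 - 155) = 1/(-61968) = -1/61968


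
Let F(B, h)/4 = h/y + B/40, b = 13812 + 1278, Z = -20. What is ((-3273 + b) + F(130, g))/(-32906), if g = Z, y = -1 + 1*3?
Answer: -5895/16453 ≈ -0.35829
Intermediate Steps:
y = 2 (y = -1 + 3 = 2)
g = -20
b = 15090
F(B, h) = 2*h + B/10 (F(B, h) = 4*(h/2 + B/40) = 2*h + B/10)
((-3273 + b) + F(130, g))/(-32906) = ((-3273 + 15090) + (2*(-20) + (⅒)*130))/(-32906) = (11817 + (-40 + 13))*(-1/32906) = (11817 - 27)*(-1/32906) = 11790*(-1/32906) = -5895/16453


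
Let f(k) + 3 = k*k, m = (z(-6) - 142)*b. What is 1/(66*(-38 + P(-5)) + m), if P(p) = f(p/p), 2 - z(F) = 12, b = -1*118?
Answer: 1/15296 ≈ 6.5377e-5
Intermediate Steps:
b = -118
z(F) = -10 (z(F) = 2 - 1*12 = 2 - 12 = -10)
m = 17936 (m = (-10 - 142)*(-118) = -152*(-118) = 17936)
f(k) = -3 + k² (f(k) = -3 + k*k = -3 + k²)
P(p) = -2 (P(p) = -3 + (p/p)² = -3 + 1² = -3 + 1 = -2)
1/(66*(-38 + P(-5)) + m) = 1/(66*(-38 - 2) + 17936) = 1/(66*(-40) + 17936) = 1/(-2640 + 17936) = 1/15296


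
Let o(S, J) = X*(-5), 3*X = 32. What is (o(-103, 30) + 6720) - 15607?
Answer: -26821/3 ≈ -8940.3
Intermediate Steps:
X = 32/3 (X = (⅓)*32 = 32/3 ≈ 10.667)
o(S, J) = -160/3 (o(S, J) = (32/3)*(-5) = -160/3)
(o(-103, 30) + 6720) - 15607 = (-160/3 + 6720) - 15607 = 20000/3 - 15607 = -26821/3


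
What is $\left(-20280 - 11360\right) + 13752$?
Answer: $-17888$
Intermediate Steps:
$\left(-20280 - 11360\right) + 13752 = -31640 + 13752 = -17888$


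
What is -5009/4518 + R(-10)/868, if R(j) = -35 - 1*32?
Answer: -2325259/1960812 ≈ -1.1859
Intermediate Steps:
R(j) = -67 (R(j) = -35 - 32 = -67)
-5009/4518 + R(-10)/868 = -5009/4518 - 67/868 = -2325259/1960812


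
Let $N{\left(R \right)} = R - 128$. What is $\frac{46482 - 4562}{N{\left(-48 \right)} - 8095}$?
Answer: $- \frac{41920}{8271} \approx -5.0683$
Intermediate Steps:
$N{\left(R \right)} = -128 + R$
$\frac{46482 - 4562}{N{\left(-48 \right)} - 8095} = \frac{46482 - 4562}{\left(-128 - 48\right) - 8095} = \frac{41920}{-176 - 8095} = \frac{41920}{-8271} = 41920 \left(- \frac{1}{8271}\right) = - \frac{41920}{8271}$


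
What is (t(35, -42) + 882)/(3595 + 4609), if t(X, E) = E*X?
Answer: -21/293 ≈ -0.071672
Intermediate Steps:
(t(35, -42) + 882)/(3595 + 4609) = (-42*35 + 882)/(3595 + 4609) = (-1470 + 882)/8204 = -588*1/8204 = -21/293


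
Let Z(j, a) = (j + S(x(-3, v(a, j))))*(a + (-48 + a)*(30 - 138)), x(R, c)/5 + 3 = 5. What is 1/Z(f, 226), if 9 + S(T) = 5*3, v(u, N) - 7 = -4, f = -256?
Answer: 1/4749500 ≈ 2.1055e-7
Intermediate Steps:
v(u, N) = 3 (v(u, N) = 7 - 4 = 3)
x(R, c) = 10 (x(R, c) = -15 + 5*5 = -15 + 25 = 10)
S(T) = 6 (S(T) = -9 + 5*3 = -9 + 15 = 6)
Z(j, a) = (6 + j)*(5184 - 107*a) (Z(j, a) = (j + 6)*(a + (-48 + a)*(30 - 138)) = (6 + j)*(a + (-48 + a)*(-108)) = (6 + j)*(a + (5184 - 108*a)) = (6 + j)*(5184 - 107*a))
1/Z(f, 226) = 1/(31104 - 642*226 + 5184*(-256) - 107*226*(-256)) = 1/(31104 - 145092 - 1327104 + 6190592) = 1/4749500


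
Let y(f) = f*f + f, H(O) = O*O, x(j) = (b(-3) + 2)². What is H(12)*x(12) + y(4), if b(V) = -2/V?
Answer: 1044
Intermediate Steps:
x(j) = 64/9 (x(j) = (-2/(-3) + 2)² = (-2*(-⅓) + 2)² = (⅔ + 2)² = (8/3)² = 64/9)
H(O) = O²
y(f) = f + f² (y(f) = f² + f = f + f²)
H(12)*x(12) + y(4) = 12²*(64/9) + 4*(1 + 4) = 144*(64/9) + 4*5 = 1024 + 20 = 1044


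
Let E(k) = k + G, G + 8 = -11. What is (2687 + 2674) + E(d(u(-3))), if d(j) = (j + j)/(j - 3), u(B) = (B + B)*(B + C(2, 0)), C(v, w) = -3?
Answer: 58786/11 ≈ 5344.2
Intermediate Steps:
G = -19 (G = -8 - 11 = -19)
u(B) = 2*B*(-3 + B) (u(B) = (B + B)*(B - 3) = (2*B)*(-3 + B) = 2*B*(-3 + B))
d(j) = 2*j/(-3 + j) (d(j) = (2*j)/(-3 + j) = 2*j/(-3 + j))
E(k) = -19 + k (E(k) = k - 19 = -19 + k)
(2687 + 2674) + E(d(u(-3))) = (2687 + 2674) + (-19 + 2*(2*(-3)*(-3 - 3))/(-3 + 2*(-3)*(-3 - 3))) = 5361 + (-19 + 2*(2*(-3)*(-6))/(-3 + 2*(-3)*(-6))) = 5361 + (-19 + 2*36/(-3 + 36)) = 5361 + (-19 + 2*36/33) = 5361 + (-19 + 2*36*(1/33)) = 5361 + (-19 + 24/11) = 5361 - 185/11 = 58786/11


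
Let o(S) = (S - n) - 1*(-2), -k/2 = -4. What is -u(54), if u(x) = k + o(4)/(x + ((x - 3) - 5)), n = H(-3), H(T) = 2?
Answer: -201/25 ≈ -8.0400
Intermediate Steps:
k = 8 (k = -2*(-4) = 8)
n = 2
o(S) = S (o(S) = (S - 1*2) - 1*(-2) = (S - 2) + 2 = (-2 + S) + 2 = S)
u(x) = 8 + 4/(-8 + 2*x) (u(x) = 8 + 4/(x + ((x - 3) - 5)) = 8 + 4/(x + ((-3 + x) - 5)) = 8 + 4/(x + (-8 + x)) = 8 + 4/(-8 + 2*x))
-u(54) = -2*(-15 + 4*54)/(-4 + 54) = -2*(-15 + 216)/50 = -2*201/50 = -1*201/25 = -201/25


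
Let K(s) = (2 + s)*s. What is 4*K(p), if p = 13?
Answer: 780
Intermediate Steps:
K(s) = s*(2 + s)
4*K(p) = 4*(13*(2 + 13)) = 4*(13*15) = 4*195 = 780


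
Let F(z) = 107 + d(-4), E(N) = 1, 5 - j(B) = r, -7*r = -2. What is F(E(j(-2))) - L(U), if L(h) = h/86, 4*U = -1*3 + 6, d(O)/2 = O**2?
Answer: 47813/344 ≈ 138.99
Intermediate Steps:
r = 2/7 (r = -1/7*(-2) = 2/7 ≈ 0.28571)
j(B) = 33/7 (j(B) = 5 - 1*2/7 = 5 - 2/7 = 33/7)
d(O) = 2*O**2
F(z) = 139 (F(z) = 107 + 2*(-4)**2 = 107 + 2*16 = 107 + 32 = 139)
U = 3/4 (U = (-1*3 + 6)/4 = (-3 + 6)/4 = (1/4)*3 = 3/4 ≈ 0.75000)
L(h) = h/86 (L(h) = h*(1/86) = h/86)
F(E(j(-2))) - L(U) = 139 - 3/(86*4) = 139 - 1*3/344 = 139 - 3/344 = 47813/344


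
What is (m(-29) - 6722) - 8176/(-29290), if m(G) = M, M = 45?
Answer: -97780577/14645 ≈ -6676.7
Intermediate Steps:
m(G) = 45
(m(-29) - 6722) - 8176/(-29290) = (45 - 6722) - 8176/(-29290) = -6677 - 8176*(-1/29290) = -6677 + 4088/14645 = -97780577/14645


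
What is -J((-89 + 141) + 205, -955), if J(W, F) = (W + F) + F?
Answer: 1653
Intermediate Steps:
J(W, F) = W + 2*F (J(W, F) = (F + W) + F = W + 2*F)
-J((-89 + 141) + 205, -955) = -(((-89 + 141) + 205) + 2*(-955)) = -((52 + 205) - 1910) = -(257 - 1910) = -1*(-1653) = 1653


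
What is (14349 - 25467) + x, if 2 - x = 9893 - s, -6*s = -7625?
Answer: -118429/6 ≈ -19738.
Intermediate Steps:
s = 7625/6 (s = -⅙*(-7625) = 7625/6 ≈ 1270.8)
x = -51721/6 (x = 2 - (9893 - 1*7625/6) = 2 - (9893 - 7625/6) = 2 - 1*51733/6 = 2 - 51733/6 = -51721/6 ≈ -8620.2)
(14349 - 25467) + x = (14349 - 25467) - 51721/6 = -11118 - 51721/6 = -118429/6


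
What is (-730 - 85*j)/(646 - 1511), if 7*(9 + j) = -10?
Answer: -219/1211 ≈ -0.18084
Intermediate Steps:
j = -73/7 (j = -9 + (1/7)*(-10) = -9 - 10/7 = -73/7 ≈ -10.429)
(-730 - 85*j)/(646 - 1511) = (-730 - 85*(-73/7))/(646 - 1511) = (-730 + 6205/7)/(-865) = -1/865*1095/7 = -219/1211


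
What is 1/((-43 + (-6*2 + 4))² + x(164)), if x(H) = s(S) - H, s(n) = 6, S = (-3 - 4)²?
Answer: 1/2443 ≈ 0.00040933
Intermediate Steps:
S = 49 (S = (-7)² = 49)
x(H) = 6 - H
1/((-43 + (-6*2 + 4))² + x(164)) = 1/((-43 + (-6*2 + 4))² + (6 - 1*164)) = 1/((-43 + (-12 + 4))² + (6 - 164)) = 1/((-43 - 8)² - 158) = 1/((-51)² - 158) = 1/(2601 - 158) = 1/2443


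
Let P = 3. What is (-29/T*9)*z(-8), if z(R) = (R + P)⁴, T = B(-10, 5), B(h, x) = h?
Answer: 32625/2 ≈ 16313.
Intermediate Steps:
T = -10
z(R) = (3 + R)⁴ (z(R) = (R + 3)⁴ = (3 + R)⁴)
(-29/T*9)*z(-8) = (-29/(-10)*9)*(3 - 8)⁴ = (-29*(-⅒)*9)*(-5)⁴ = ((29/10)*9)*625 = (261/10)*625 = 32625/2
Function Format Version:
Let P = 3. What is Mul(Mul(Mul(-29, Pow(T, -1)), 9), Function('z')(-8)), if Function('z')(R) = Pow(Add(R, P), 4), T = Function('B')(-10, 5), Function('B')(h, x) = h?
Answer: Rational(32625, 2) ≈ 16313.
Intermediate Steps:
T = -10
Function('z')(R) = Pow(Add(3, R), 4) (Function('z')(R) = Pow(Add(R, 3), 4) = Pow(Add(3, R), 4))
Mul(Mul(Mul(-29, Pow(T, -1)), 9), Function('z')(-8)) = Mul(Mul(Mul(-29, Pow(-10, -1)), 9), Pow(Add(3, -8), 4)) = Mul(Mul(Mul(-29, Rational(-1, 10)), 9), Pow(-5, 4)) = Mul(Mul(Rational(29, 10), 9), 625) = Mul(Rational(261, 10), 625) = Rational(32625, 2)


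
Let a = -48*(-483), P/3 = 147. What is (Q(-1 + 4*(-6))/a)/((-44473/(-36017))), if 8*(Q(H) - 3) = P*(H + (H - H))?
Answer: -132074339/2749498752 ≈ -0.048036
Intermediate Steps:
P = 441 (P = 3*147 = 441)
Q(H) = 3 + 441*H/8 (Q(H) = 3 + (441*(H + (H - H)))/8 = 3 + (441*(H + 0))/8 = 3 + (441*H)/8 = 3 + 441*H/8)
a = 23184
(Q(-1 + 4*(-6))/a)/((-44473/(-36017))) = ((3 + 441*(-1 + 4*(-6))/8)/23184)/((-44473/(-36017))) = ((3 + 441*(-1 - 24)/8)*(1/23184))/((-44473*(-1/36017))) = ((3 + (441/8)*(-25))*(1/23184))/(44473/36017) = ((3 - 11025/8)*(1/23184))*(36017/44473) = -11001/8*1/23184*(36017/44473) = -3667/61824*36017/44473 = -132074339/2749498752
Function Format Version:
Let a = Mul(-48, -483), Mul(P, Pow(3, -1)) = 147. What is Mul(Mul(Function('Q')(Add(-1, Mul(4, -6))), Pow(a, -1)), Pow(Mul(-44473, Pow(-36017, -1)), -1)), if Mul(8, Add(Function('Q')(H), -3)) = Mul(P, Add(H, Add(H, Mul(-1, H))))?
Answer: Rational(-132074339, 2749498752) ≈ -0.048036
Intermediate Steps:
P = 441 (P = Mul(3, 147) = 441)
Function('Q')(H) = Add(3, Mul(Rational(441, 8), H)) (Function('Q')(H) = Add(3, Mul(Rational(1, 8), Mul(441, Add(H, Add(H, Mul(-1, H)))))) = Add(3, Mul(Rational(1, 8), Mul(441, Add(H, 0)))) = Add(3, Mul(Rational(1, 8), Mul(441, H))) = Add(3, Mul(Rational(441, 8), H)))
a = 23184
Mul(Mul(Function('Q')(Add(-1, Mul(4, -6))), Pow(a, -1)), Pow(Mul(-44473, Pow(-36017, -1)), -1)) = Mul(Mul(Add(3, Mul(Rational(441, 8), Add(-1, Mul(4, -6)))), Pow(23184, -1)), Pow(Mul(-44473, Pow(-36017, -1)), -1)) = Mul(Mul(Add(3, Mul(Rational(441, 8), Add(-1, -24))), Rational(1, 23184)), Pow(Mul(-44473, Rational(-1, 36017)), -1)) = Mul(Mul(Add(3, Mul(Rational(441, 8), -25)), Rational(1, 23184)), Pow(Rational(44473, 36017), -1)) = Mul(Mul(Add(3, Rational(-11025, 8)), Rational(1, 23184)), Rational(36017, 44473)) = Mul(Mul(Rational(-11001, 8), Rational(1, 23184)), Rational(36017, 44473)) = Mul(Rational(-3667, 61824), Rational(36017, 44473)) = Rational(-132074339, 2749498752)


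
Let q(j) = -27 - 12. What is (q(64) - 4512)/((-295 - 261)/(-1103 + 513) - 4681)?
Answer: 1342545/1380617 ≈ 0.97242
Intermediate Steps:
q(j) = -39
(q(64) - 4512)/((-295 - 261)/(-1103 + 513) - 4681) = (-39 - 4512)/((-295 - 261)/(-1103 + 513) - 4681) = -4551/(-556/(-590) - 4681) = -4551/(-556*(-1/590) - 4681) = -4551/(278/295 - 4681) = -4551/(-1380617/295) = -4551*(-295/1380617) = 1342545/1380617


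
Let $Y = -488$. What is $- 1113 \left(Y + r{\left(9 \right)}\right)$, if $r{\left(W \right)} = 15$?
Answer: $526449$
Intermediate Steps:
$- 1113 \left(Y + r{\left(9 \right)}\right) = - 1113 \left(-488 + 15\right) = \left(-1113\right) \left(-473\right) = 526449$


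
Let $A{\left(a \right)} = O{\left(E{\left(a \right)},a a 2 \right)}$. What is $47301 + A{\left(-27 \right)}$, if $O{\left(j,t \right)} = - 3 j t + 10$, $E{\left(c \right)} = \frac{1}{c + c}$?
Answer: $47392$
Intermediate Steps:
$E{\left(c \right)} = \frac{1}{2 c}$
$O{\left(j,t \right)} = 10 - 3 j t$ ($O{\left(j,t \right)} = - 3 j t + 10 = 10 - 3 j t$)
$A{\left(a \right)} = 10 - 3 a$ ($A{\left(a \right)} = 10 - 3 \frac{1}{2 a} a a 2 = 10 - 3 \frac{1}{2 a} a^{2} \cdot 2 = 10 - 3 \frac{1}{2 a} 2 a^{2} = 10 - 3 a$)
$47301 + A{\left(-27 \right)} = 47301 + \left(10 - -81\right) = 47301 + \left(10 + 81\right) = 47301 + 91 = 47392$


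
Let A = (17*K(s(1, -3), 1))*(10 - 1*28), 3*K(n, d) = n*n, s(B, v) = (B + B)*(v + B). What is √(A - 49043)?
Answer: 5*I*√2027 ≈ 225.11*I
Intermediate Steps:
s(B, v) = 2*B*(B + v) (s(B, v) = (2*B)*(B + v) = 2*B*(B + v))
K(n, d) = n²/3 (K(n, d) = (n*n)/3 = n²/3)
A = -1632 (A = (17*((2*1*(1 - 3))²/3))*(10 - 1*28) = (17*((2*1*(-2))²/3))*(10 - 28) = (17*((⅓)*(-4)²))*(-18) = (17*((⅓)*16))*(-18) = (17*(16/3))*(-18) = (272/3)*(-18) = -1632)
√(A - 49043) = √(-1632 - 49043) = √(-50675) = 5*I*√2027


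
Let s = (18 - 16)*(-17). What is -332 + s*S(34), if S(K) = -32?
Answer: 756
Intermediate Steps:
s = -34 (s = 2*(-17) = -34)
-332 + s*S(34) = -332 - 34*(-32) = -332 + 1088 = 756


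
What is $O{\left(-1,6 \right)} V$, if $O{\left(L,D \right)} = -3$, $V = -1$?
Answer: $3$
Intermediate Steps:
$O{\left(-1,6 \right)} V = \left(-3\right) \left(-1\right) = 3$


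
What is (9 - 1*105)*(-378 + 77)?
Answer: 28896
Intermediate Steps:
(9 - 1*105)*(-378 + 77) = (9 - 105)*(-301) = -96*(-301) = 28896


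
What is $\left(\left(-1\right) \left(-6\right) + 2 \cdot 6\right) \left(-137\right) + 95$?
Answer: $-2371$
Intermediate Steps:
$\left(\left(-1\right) \left(-6\right) + 2 \cdot 6\right) \left(-137\right) + 95 = \left(6 + 12\right) \left(-137\right) + 95 = 18 \left(-137\right) + 95 = -2466 + 95 = -2371$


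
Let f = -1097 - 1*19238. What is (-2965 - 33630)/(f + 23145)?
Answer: -7319/562 ≈ -13.023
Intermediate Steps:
f = -20335 (f = -1097 - 19238 = -20335)
(-2965 - 33630)/(f + 23145) = (-2965 - 33630)/(-20335 + 23145) = -36595/2810 = -36595*1/2810 = -7319/562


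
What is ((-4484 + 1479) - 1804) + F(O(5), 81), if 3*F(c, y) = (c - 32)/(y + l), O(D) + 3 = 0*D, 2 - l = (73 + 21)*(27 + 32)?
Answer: -78814666/16389 ≈ -4809.0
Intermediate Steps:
l = -5544 (l = 2 - (73 + 21)*(27 + 32) = 2 - 94*59 = 2 - 1*5546 = 2 - 5546 = -5544)
O(D) = -3 (O(D) = -3 + 0*D = -3 + 0 = -3)
F(c, y) = (-32 + c)/(3*(-5544 + y)) (F(c, y) = ((c - 32)/(y - 5544))/3 = ((-32 + c)/(-5544 + y))/3 = (-32 + c)/(3*(-5544 + y)))
((-4484 + 1479) - 1804) + F(O(5), 81) = ((-4484 + 1479) - 1804) + (-32 - 3)/(3*(-5544 + 81)) = (-3005 - 1804) + (1/3)*(-35)/(-5463) = -4809 + (1/3)*(-1/5463)*(-35) = -4809 + 35/16389 = -78814666/16389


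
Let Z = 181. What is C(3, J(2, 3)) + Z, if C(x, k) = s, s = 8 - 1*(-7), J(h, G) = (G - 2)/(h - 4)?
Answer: 196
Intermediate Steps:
J(h, G) = (-2 + G)/(-4 + h)
s = 15 (s = 8 + 7 = 15)
C(x, k) = 15
C(3, J(2, 3)) + Z = 15 + 181 = 196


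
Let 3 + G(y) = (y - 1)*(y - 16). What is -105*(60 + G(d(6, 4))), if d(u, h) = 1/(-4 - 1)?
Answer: -40131/5 ≈ -8026.2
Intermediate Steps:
d(u, h) = -⅕ (d(u, h) = 1/(-5) = -⅕)
G(y) = -3 + (-1 + y)*(-16 + y) (G(y) = -3 + (y - 1)*(y - 16) = -3 + (-1 + y)*(-16 + y))
-105*(60 + G(d(6, 4))) = -105*(60 + (13 + (-⅕)² - 17*(-⅕))) = -105*(60 + (13 + 1/25 + 17/5)) = -105*(60 + 411/25) = -105*1911/25 = -40131/5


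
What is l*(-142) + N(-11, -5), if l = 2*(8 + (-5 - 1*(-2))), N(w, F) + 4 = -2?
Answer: -1426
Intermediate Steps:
N(w, F) = -6 (N(w, F) = -4 - 2 = -6)
l = 10 (l = 2*(8 + (-5 + 2)) = 2*(8 - 3) = 2*5 = 10)
l*(-142) + N(-11, -5) = 10*(-142) - 6 = -1420 - 6 = -1426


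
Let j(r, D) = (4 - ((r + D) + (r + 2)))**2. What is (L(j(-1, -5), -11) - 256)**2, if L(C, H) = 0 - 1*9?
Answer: 70225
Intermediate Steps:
j(r, D) = (2 - D - 2*r)**2 (j(r, D) = (4 - ((D + r) + (2 + r)))**2 = (4 - (2 + D + 2*r))**2 = (4 + (-2 - D - 2*r))**2 = (2 - D - 2*r)**2)
L(C, H) = -9 (L(C, H) = 0 - 9 = -9)
(L(j(-1, -5), -11) - 256)**2 = (-9 - 256)**2 = (-265)**2 = 70225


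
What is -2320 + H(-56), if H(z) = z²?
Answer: 816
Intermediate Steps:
-2320 + H(-56) = -2320 + (-56)² = -2320 + 3136 = 816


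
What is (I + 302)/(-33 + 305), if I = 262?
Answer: 141/68 ≈ 2.0735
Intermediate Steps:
(I + 302)/(-33 + 305) = (262 + 302)/(-33 + 305) = 564/272 = (1/272)*564 = 141/68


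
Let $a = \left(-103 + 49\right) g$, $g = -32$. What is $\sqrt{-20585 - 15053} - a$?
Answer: $-1728 + i \sqrt{35638} \approx -1728.0 + 188.78 i$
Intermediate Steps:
$a = 1728$ ($a = \left(-103 + 49\right) \left(-32\right) = \left(-54\right) \left(-32\right) = 1728$)
$\sqrt{-20585 - 15053} - a = \sqrt{-20585 - 15053} - 1728 = \sqrt{-35638} - 1728 = i \sqrt{35638} - 1728 = -1728 + i \sqrt{35638}$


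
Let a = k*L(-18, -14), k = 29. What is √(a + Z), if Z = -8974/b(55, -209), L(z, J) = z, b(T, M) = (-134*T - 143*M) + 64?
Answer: 4*I*√1849800394/7527 ≈ 22.856*I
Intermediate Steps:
b(T, M) = 64 - 143*M - 134*T (b(T, M) = (-143*M - 134*T) + 64 = 64 - 143*M - 134*T)
a = -522 (a = 29*(-18) = -522)
Z = -8974/22581 (Z = -8974/(64 - 143*(-209) - 134*55) = -8974/(64 + 29887 - 7370) = -8974/22581 ≈ -0.39741)
√(a + Z) = √(-522 - 8974/22581) = √(-11796256/22581) = 4*I*√1849800394/7527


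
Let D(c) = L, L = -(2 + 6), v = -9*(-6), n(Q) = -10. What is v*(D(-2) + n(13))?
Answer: -972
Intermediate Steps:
v = 54
L = -8 (L = -1*8 = -8)
D(c) = -8
v*(D(-2) + n(13)) = 54*(-8 - 10) = 54*(-18) = -972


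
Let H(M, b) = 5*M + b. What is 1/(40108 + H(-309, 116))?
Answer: 1/38679 ≈ 2.5854e-5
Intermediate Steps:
H(M, b) = b + 5*M
1/(40108 + H(-309, 116)) = 1/(40108 + (116 + 5*(-309))) = 1/(40108 + (116 - 1545)) = 1/(40108 - 1429) = 1/38679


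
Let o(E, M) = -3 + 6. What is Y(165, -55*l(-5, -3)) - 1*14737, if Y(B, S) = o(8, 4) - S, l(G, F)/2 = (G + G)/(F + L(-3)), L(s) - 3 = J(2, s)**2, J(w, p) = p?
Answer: -133706/9 ≈ -14856.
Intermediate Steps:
o(E, M) = 3
L(s) = 3 + s**2
l(G, F) = 4*G/(12 + F) (l(G, F) = 2*((G + G)/(F + (3 + (-3)**2))) = 2*((2*G)/(F + (3 + 9))) = 2*((2*G)/(F + 12)) = 2*((2*G)/(12 + F)) = 2*(2*G/(12 + F)) = 4*G/(12 + F))
Y(B, S) = 3 - S
Y(165, -55*l(-5, -3)) - 1*14737 = (3 - (-55)*4*(-5)/(12 - 3)) - 1*14737 = (3 - (-55)*4*(-5)/9) - 14737 = (3 - (-55)*4*(-5)*(1/9)) - 14737 = (3 - (-55)*(-20)/9) - 14737 = (3 - 1*1100/9) - 14737 = (3 - 1100/9) - 14737 = -1073/9 - 14737 = -133706/9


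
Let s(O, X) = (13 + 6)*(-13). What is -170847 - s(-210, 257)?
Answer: -170600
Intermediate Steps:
s(O, X) = -247 (s(O, X) = 19*(-13) = -247)
-170847 - s(-210, 257) = -170847 - 1*(-247) = -170847 + 247 = -170600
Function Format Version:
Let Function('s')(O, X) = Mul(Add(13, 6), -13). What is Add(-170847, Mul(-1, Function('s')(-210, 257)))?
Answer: -170600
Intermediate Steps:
Function('s')(O, X) = -247 (Function('s')(O, X) = Mul(19, -13) = -247)
Add(-170847, Mul(-1, Function('s')(-210, 257))) = Add(-170847, Mul(-1, -247)) = Add(-170847, 247) = -170600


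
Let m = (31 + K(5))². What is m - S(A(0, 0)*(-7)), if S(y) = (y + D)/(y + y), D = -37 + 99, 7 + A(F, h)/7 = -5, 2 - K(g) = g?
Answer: 460667/588 ≈ 783.45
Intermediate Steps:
K(g) = 2 - g
A(F, h) = -84 (A(F, h) = -49 + 7*(-5) = -49 - 35 = -84)
D = 62
S(y) = (62 + y)/(2*y) (S(y) = (y + 62)/(y + y) = (62 + y)/((2*y)) = (62 + y)*(1/(2*y)) = (62 + y)/(2*y))
m = 784 (m = (31 + (2 - 1*5))² = (31 + (2 - 5))² = (31 - 3)² = 28² = 784)
m - S(A(0, 0)*(-7)) = 784 - (62 - 84*(-7))/(2*((-84*(-7)))) = 784 - (62 + 588)/(2*588) = 784 - 650/(2*588) = 784 - 1*325/588 = 784 - 325/588 = 460667/588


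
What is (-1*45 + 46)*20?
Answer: 20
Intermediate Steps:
(-1*45 + 46)*20 = (-45 + 46)*20 = 1*20 = 20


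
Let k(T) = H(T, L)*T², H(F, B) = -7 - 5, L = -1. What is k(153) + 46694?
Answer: -234214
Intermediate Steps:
H(F, B) = -12
k(T) = -12*T²
k(153) + 46694 = -12*153² + 46694 = -12*23409 + 46694 = -280908 + 46694 = -234214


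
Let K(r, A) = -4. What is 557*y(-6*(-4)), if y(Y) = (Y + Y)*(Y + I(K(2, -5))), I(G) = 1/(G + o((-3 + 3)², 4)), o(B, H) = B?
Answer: 634980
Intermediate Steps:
I(G) = 1/G (I(G) = 1/(G + (-3 + 3)²) = 1/(G + 0²) = 1/(G + 0) = 1/G)
y(Y) = 2*Y*(-¼ + Y) (y(Y) = (Y + Y)*(Y + 1/(-4)) = (2*Y)*(Y - ¼) = (2*Y)*(-¼ + Y) = 2*Y*(-¼ + Y))
557*y(-6*(-4)) = 557*((-6*(-4))*(-1 + 4*(-6*(-4)))/2) = 557*((½)*24*(-1 + 4*24)) = 557*((½)*24*(-1 + 96)) = 557*((½)*24*95) = 557*1140 = 634980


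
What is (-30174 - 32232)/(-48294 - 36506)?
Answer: 31203/42400 ≈ 0.73592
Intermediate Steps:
(-30174 - 32232)/(-48294 - 36506) = -62406/(-84800) = -62406*(-1/84800) = 31203/42400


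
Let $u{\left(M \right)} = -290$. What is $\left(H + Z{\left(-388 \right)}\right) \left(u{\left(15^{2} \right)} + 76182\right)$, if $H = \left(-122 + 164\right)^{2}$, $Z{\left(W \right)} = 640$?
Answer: $182444368$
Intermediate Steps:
$H = 1764$ ($H = 42^{2} = 1764$)
$\left(H + Z{\left(-388 \right)}\right) \left(u{\left(15^{2} \right)} + 76182\right) = \left(1764 + 640\right) \left(-290 + 76182\right) = 2404 \cdot 75892 = 182444368$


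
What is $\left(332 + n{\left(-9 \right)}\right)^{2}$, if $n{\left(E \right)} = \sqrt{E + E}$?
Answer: $110206 + 1992 i \sqrt{2} \approx 1.1021 \cdot 10^{5} + 2817.1 i$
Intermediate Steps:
$n{\left(E \right)} = \sqrt{2} \sqrt{E}$ ($n{\left(E \right)} = \sqrt{2 E} = \sqrt{2} \sqrt{E}$)
$\left(332 + n{\left(-9 \right)}\right)^{2} = \left(332 + \sqrt{2} \sqrt{-9}\right)^{2} = \left(332 + \sqrt{2} \cdot 3 i\right)^{2} = \left(332 + 3 i \sqrt{2}\right)^{2}$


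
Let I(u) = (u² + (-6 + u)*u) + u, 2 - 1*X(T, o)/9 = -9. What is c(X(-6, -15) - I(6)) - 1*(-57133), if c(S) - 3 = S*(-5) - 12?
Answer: 56839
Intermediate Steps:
X(T, o) = 99 (X(T, o) = 18 - 9*(-9) = 18 + 81 = 99)
I(u) = u + u² + u*(-6 + u) (I(u) = (u² + u*(-6 + u)) + u = u + u² + u*(-6 + u))
c(S) = -9 - 5*S (c(S) = 3 + (S*(-5) - 12) = 3 + (-5*S - 12) = 3 + (-12 - 5*S) = -9 - 5*S)
c(X(-6, -15) - I(6)) - 1*(-57133) = (-9 - 5*(99 - 6*(-5 + 2*6))) - 1*(-57133) = (-9 - 5*(99 - 6*(-5 + 12))) + 57133 = (-9 - 5*(99 - 6*7)) + 57133 = (-9 - 5*(99 - 1*42)) + 57133 = (-9 - 5*(99 - 42)) + 57133 = (-9 - 5*57) + 57133 = (-9 - 285) + 57133 = -294 + 57133 = 56839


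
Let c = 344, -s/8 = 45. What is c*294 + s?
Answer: 100776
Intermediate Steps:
s = -360 (s = -8*45 = -360)
c*294 + s = 344*294 - 360 = 101136 - 360 = 100776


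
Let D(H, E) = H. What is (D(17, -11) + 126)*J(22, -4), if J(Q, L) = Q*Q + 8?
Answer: 70356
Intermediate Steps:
J(Q, L) = 8 + Q² (J(Q, L) = Q² + 8 = 8 + Q²)
(D(17, -11) + 126)*J(22, -4) = (17 + 126)*(8 + 22²) = 143*(8 + 484) = 143*492 = 70356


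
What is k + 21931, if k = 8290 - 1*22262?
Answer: 7959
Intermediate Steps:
k = -13972 (k = 8290 - 22262 = -13972)
k + 21931 = -13972 + 21931 = 7959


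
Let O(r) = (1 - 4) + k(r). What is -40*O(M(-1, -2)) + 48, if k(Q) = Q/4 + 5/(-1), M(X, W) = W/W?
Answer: 358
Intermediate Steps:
M(X, W) = 1
k(Q) = -5 + Q/4 (k(Q) = Q*(¼) + 5*(-1) = Q/4 - 5 = -5 + Q/4)
O(r) = -8 + r/4 (O(r) = (1 - 4) + (-5 + r/4) = -3 + (-5 + r/4) = -8 + r/4)
-40*O(M(-1, -2)) + 48 = -40*(-8 + (¼)*1) + 48 = -40*(-8 + ¼) + 48 = -40*(-31/4) + 48 = 310 + 48 = 358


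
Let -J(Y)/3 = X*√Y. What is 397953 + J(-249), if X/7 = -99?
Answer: 397953 + 2079*I*√249 ≈ 3.9795e+5 + 32806.0*I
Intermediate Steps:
X = -693 (X = 7*(-99) = -693)
J(Y) = 2079*√Y (J(Y) = -(-2079)*√Y = 2079*√Y)
397953 + J(-249) = 397953 + 2079*√(-249) = 397953 + 2079*(I*√249) = 397953 + 2079*I*√249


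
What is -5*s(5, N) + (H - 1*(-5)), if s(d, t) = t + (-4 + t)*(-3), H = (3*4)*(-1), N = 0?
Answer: -67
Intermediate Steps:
H = -12 (H = 12*(-1) = -12)
s(d, t) = 12 - 2*t (s(d, t) = t + (12 - 3*t) = 12 - 2*t)
-5*s(5, N) + (H - 1*(-5)) = -5*(12 - 2*0) + (-12 - 1*(-5)) = -5*(12 + 0) + (-12 + 5) = -5*12 - 7 = -60 - 7 = -67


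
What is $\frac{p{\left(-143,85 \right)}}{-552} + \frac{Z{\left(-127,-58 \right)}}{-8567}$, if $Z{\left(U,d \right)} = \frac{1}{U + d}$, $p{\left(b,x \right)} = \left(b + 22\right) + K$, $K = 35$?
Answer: $\frac{68150761}{437431020} \approx 0.1558$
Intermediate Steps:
$p{\left(b,x \right)} = 57 + b$ ($p{\left(b,x \right)} = \left(b + 22\right) + 35 = \left(22 + b\right) + 35 = 57 + b$)
$\frac{p{\left(-143,85 \right)}}{-552} + \frac{Z{\left(-127,-58 \right)}}{-8567} = \frac{57 - 143}{-552} + \frac{1}{\left(-127 - 58\right) \left(-8567\right)} = \left(-86\right) \left(- \frac{1}{552}\right) + \frac{1}{-185} \left(- \frac{1}{8567}\right) = \frac{43}{276} - - \frac{1}{1584895} = \frac{43}{276} + \frac{1}{1584895} = \frac{68150761}{437431020}$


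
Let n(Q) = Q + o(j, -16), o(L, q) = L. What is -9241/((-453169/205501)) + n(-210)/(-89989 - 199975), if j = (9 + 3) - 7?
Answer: 550651802538969/131402695916 ≈ 4190.6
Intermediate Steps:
j = 5 (j = 12 - 7 = 5)
n(Q) = 5 + Q (n(Q) = Q + 5 = 5 + Q)
-9241/((-453169/205501)) + n(-210)/(-89989 - 199975) = -9241/((-453169/205501)) + (5 - 210)/(-89989 - 199975) = -9241/((-453169*1/205501)) - 205/(-289964) = -9241/(-453169/205501) - 205*(-1/289964) = -9241*(-205501/453169) + 205/289964 = 1899034741/453169 + 205/289964 = 550651802538969/131402695916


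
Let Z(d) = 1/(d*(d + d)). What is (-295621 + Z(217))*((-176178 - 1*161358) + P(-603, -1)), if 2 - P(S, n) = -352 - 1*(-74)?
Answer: 4694771226785236/47089 ≈ 9.9700e+10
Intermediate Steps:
P(S, n) = 280 (P(S, n) = 2 - (-352 - 1*(-74)) = 2 - (-352 + 74) = 2 - 1*(-278) = 2 + 278 = 280)
Z(d) = 1/(2*d**2) (Z(d) = 1/(d*(2*d)) = 1/(2*d**2))
(-295621 + Z(217))*((-176178 - 1*161358) + P(-603, -1)) = (-295621 + (1/2)/217**2)*((-176178 - 1*161358) + 280) = (-295621 + (1/2)*(1/47089))*((-176178 - 161358) + 280) = (-295621 + 1/94178)*(-337536 + 280) = -27840994537/94178*(-337256) = 4694771226785236/47089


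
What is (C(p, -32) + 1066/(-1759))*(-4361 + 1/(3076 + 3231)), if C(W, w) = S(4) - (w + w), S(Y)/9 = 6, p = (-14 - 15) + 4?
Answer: -5679636549696/11094013 ≈ -5.1196e+5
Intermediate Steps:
p = -25 (p = -29 + 4 = -25)
S(Y) = 54 (S(Y) = 9*6 = 54)
C(W, w) = 54 - 2*w (C(W, w) = 54 - (w + w) = 54 - 2*w)
(C(p, -32) + 1066/(-1759))*(-4361 + 1/(3076 + 3231)) = ((54 - 2*(-32)) + 1066/(-1759))*(-4361 + 1/(3076 + 3231)) = ((54 + 64) + 1066*(-1/1759))*(-4361 + 1/6307) = (118 - 1066/1759)*(-4361 + 1/6307) = (206496/1759)*(-27504826/6307) = -5679636549696/11094013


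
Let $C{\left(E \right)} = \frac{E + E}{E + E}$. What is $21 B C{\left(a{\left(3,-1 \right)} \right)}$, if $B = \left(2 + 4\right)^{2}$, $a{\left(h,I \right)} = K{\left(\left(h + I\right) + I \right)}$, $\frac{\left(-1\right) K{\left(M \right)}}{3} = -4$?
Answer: $756$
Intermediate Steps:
$K{\left(M \right)} = 12$ ($K{\left(M \right)} = \left(-3\right) \left(-4\right) = 12$)
$a{\left(h,I \right)} = 12$
$C{\left(E \right)} = 1$ ($C{\left(E \right)} = \frac{2 E}{2 E} = 2 E \frac{1}{2 E} = 1$)
$B = 36$ ($B = 6^{2} = 36$)
$21 B C{\left(a{\left(3,-1 \right)} \right)} = 21 \cdot 36 \cdot 1 = 756 \cdot 1 = 756$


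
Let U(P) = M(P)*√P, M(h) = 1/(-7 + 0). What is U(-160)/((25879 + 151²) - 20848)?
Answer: -I*√10/48706 ≈ -6.4926e-5*I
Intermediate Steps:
M(h) = -⅐ (M(h) = 1/(-7) = -⅐)
U(P) = -√P/7
U(-160)/((25879 + 151²) - 20848) = (-4*I*√10/7)/((25879 + 151²) - 20848) = (-4*I*√10/7)/((25879 + 22801) - 20848) = (-4*I*√10/7)/(48680 - 20848) = -4*I*√10/7/27832 = -4*I*√10/7*(1/27832) = -I*√10/48706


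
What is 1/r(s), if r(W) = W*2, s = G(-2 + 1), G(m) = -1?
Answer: -1/2 ≈ -0.50000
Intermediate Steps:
s = -1
r(W) = 2*W
1/r(s) = 1/(2*(-1)) = 1/(-2) = -1/2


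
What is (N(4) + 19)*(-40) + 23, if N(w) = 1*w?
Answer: -897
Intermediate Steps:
N(w) = w
(N(4) + 19)*(-40) + 23 = (4 + 19)*(-40) + 23 = 23*(-40) + 23 = -920 + 23 = -897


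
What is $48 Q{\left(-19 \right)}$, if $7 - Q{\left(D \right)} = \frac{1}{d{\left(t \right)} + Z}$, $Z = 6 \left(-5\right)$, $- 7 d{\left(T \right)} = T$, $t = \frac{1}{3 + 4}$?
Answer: $\frac{496608}{1471} \approx 337.6$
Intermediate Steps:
$t = \frac{1}{7} \approx 0.14286$
$d{\left(T \right)} = - \frac{T}{7}$
$Z = -30$
$Q{\left(D \right)} = \frac{10346}{1471}$ ($Q{\left(D \right)} = 7 - \frac{1}{\left(- \frac{1}{7}\right) \frac{1}{7} - 30} = 7 - \frac{1}{- \frac{1}{49} - 30} = 7 - \frac{1}{- \frac{1471}{49}} = 7 - - \frac{49}{1471} = 7 + \frac{49}{1471} = \frac{10346}{1471}$)
$48 Q{\left(-19 \right)} = 48 \cdot \frac{10346}{1471} = \frac{496608}{1471}$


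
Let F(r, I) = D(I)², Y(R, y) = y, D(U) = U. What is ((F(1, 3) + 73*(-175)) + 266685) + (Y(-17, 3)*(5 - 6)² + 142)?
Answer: 254064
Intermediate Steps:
F(r, I) = I²
((F(1, 3) + 73*(-175)) + 266685) + (Y(-17, 3)*(5 - 6)² + 142) = ((3² + 73*(-175)) + 266685) + (3*(5 - 6)² + 142) = ((9 - 12775) + 266685) + (3*(-1)² + 142) = (-12766 + 266685) + (3*1 + 142) = 253919 + (3 + 142) = 253919 + 145 = 254064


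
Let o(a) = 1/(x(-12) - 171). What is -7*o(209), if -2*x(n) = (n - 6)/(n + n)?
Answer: 56/1371 ≈ 0.040846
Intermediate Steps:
x(n) = -(-6 + n)/(4*n) (x(n) = -(n - 6)/(2*(n + n)) = -(-6 + n)/(2*(2*n)) = -(-6 + n)*1/(2*n)/2 = -(-6 + n)/(4*n))
o(a) = -8/1371 (o(a) = 1/((¼)*(6 - 1*(-12))/(-12) - 171) = 1/((¼)*(-1/12)*(6 + 12) - 171) = 1/((¼)*(-1/12)*18 - 171) = 1/(-3/8 - 171) = 1/(-1371/8) = -8/1371)
-7*o(209) = -7*(-8/1371) = 56/1371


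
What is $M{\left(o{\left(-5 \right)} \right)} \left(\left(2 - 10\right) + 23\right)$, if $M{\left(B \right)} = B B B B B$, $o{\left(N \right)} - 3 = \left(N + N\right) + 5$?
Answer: $-480$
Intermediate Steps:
$o{\left(N \right)} = 8 + 2 N$ ($o{\left(N \right)} = 3 + \left(\left(N + N\right) + 5\right) = 3 + \left(2 N + 5\right) = 3 + \left(5 + 2 N\right) = 8 + 2 N$)
$M{\left(B \right)} = B^{5}$ ($M{\left(B \right)} = B B^{2} B^{2} = B B^{4} = B^{5}$)
$M{\left(o{\left(-5 \right)} \right)} \left(\left(2 - 10\right) + 23\right) = \left(8 + 2 \left(-5\right)\right)^{5} \left(\left(2 - 10\right) + 23\right) = \left(8 - 10\right)^{5} \left(-8 + 23\right) = \left(-2\right)^{5} \cdot 15 = \left(-32\right) 15 = -480$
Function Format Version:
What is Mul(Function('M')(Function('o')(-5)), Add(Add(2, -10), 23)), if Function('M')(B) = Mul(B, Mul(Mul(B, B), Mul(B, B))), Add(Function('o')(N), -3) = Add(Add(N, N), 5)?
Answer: -480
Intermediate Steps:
Function('o')(N) = Add(8, Mul(2, N)) (Function('o')(N) = Add(3, Add(Add(N, N), 5)) = Add(3, Add(Mul(2, N), 5)) = Add(3, Add(5, Mul(2, N))) = Add(8, Mul(2, N)))
Function('M')(B) = Pow(B, 5) (Function('M')(B) = Mul(B, Mul(Pow(B, 2), Pow(B, 2))) = Mul(B, Pow(B, 4)) = Pow(B, 5))
Mul(Function('M')(Function('o')(-5)), Add(Add(2, -10), 23)) = Mul(Pow(Add(8, Mul(2, -5)), 5), Add(Add(2, -10), 23)) = Mul(Pow(Add(8, -10), 5), Add(-8, 23)) = Mul(Pow(-2, 5), 15) = Mul(-32, 15) = -480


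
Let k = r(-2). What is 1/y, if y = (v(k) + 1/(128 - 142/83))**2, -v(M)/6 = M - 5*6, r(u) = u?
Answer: 109872324/4050667441129 ≈ 2.7125e-5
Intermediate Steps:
k = -2
v(M) = 180 - 6*M (v(M) = -6*(M - 5*6) = -6*(M - 30) = -6*(-30 + M) = 180 - 6*M)
y = 4050667441129/109872324 (y = ((180 - 6*(-2)) + 1/(128 - 142/83))**2 = ((180 + 12) + 1/(128 - 142*1/83))**2 = (192 + 1/(128 - 142/83))**2 = (192 + 1/(10482/83))**2 = (192 + 83/10482)**2 = (2012627/10482)**2 = 4050667441129/109872324 ≈ 36867.)
1/y = 1/(4050667441129/109872324) = 109872324/4050667441129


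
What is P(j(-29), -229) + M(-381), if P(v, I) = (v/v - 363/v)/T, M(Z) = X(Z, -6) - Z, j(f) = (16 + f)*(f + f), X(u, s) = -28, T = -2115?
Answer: 562932239/1594710 ≈ 353.00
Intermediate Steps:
j(f) = 2*f*(16 + f) (j(f) = (16 + f)*(2*f) = 2*f*(16 + f))
M(Z) = -28 - Z
P(v, I) = -1/2115 + 121/(705*v) (P(v, I) = (v/v - 363/v)/(-2115) = (1 - 363/v)*(-1/2115) = -1/2115 + 121/(705*v))
P(j(-29), -229) + M(-381) = (363 - 2*(-29)*(16 - 29))/(2115*((2*(-29)*(16 - 29)))) + (-28 - 1*(-381)) = (363 - 2*(-29)*(-13))/(2115*((2*(-29)*(-13)))) + (-28 + 381) = (1/2115)*(363 - 1*754)/754 + 353 = (1/2115)*(1/754)*(363 - 754) + 353 = (1/2115)*(1/754)*(-391) + 353 = -391/1594710 + 353 = 562932239/1594710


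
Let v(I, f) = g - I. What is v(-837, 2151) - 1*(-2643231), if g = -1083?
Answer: 2642985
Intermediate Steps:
v(I, f) = -1083 - I
v(-837, 2151) - 1*(-2643231) = (-1083 - 1*(-837)) - 1*(-2643231) = (-1083 + 837) + 2643231 = -246 + 2643231 = 2642985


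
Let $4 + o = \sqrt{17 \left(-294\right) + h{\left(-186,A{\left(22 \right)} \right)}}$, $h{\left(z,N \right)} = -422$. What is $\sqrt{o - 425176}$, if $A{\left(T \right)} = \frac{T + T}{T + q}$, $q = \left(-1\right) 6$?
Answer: $\sqrt{-425180 + 2 i \sqrt{1355}} \approx 0.056 + 652.06 i$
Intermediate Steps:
$q = -6$
$A{\left(T \right)} = \frac{2 T}{-6 + T}$ ($A{\left(T \right)} = \frac{T + T}{T - 6} = \frac{2 T}{-6 + T}$)
$o = -4 + 2 i \sqrt{1355}$ ($o = -4 + \sqrt{17 \left(-294\right) - 422} = -4 + \sqrt{-4998 - 422} = -4 + \sqrt{-5420} = -4 + 2 i \sqrt{1355} \approx -4.0 + 73.621 i$)
$\sqrt{o - 425176} = \sqrt{\left(-4 + 2 i \sqrt{1355}\right) - 425176} = \sqrt{-425180 + 2 i \sqrt{1355}}$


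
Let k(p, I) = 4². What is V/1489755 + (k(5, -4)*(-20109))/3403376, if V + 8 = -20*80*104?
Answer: -65354295383/316887275805 ≈ -0.20624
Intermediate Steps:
k(p, I) = 16
V = -166408 (V = -8 - 20*80*104 = -8 - 1600*104 = -8 - 166400 = -166408)
V/1489755 + (k(5, -4)*(-20109))/3403376 = -166408/1489755 + (16*(-20109))/3403376 = -166408*1/1489755 - 321744*1/3403376 = -166408/1489755 - 20109/212711 = -65354295383/316887275805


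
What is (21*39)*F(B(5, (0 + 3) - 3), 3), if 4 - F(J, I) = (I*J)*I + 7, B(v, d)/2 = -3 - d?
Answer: 41769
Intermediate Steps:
B(v, d) = -6 - 2*d (B(v, d) = 2*(-3 - d) = -6 - 2*d)
F(J, I) = -3 - J*I² (F(J, I) = 4 - ((I*J)*I + 7) = 4 - (J*I² + 7) = 4 - (7 + J*I²) = 4 + (-7 - J*I²) = -3 - J*I²)
(21*39)*F(B(5, (0 + 3) - 3), 3) = (21*39)*(-3 - 1*(-6 - 2*((0 + 3) - 3))*3²) = 819*(-3 - 1*(-6 - 2*(3 - 3))*9) = 819*(-3 - 1*(-6 - 2*0)*9) = 819*(-3 - 1*(-6 + 0)*9) = 819*(-3 - 1*(-6)*9) = 819*(-3 + 54) = 819*51 = 41769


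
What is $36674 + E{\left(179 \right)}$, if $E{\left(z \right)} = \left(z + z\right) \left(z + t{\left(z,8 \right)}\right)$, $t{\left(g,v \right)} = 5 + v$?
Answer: $105410$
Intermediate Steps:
$E{\left(z \right)} = 2 z \left(13 + z\right)$ ($E{\left(z \right)} = \left(z + z\right) \left(z + \left(5 + 8\right)\right) = 2 z \left(z + 13\right) = 2 z \left(13 + z\right)$)
$36674 + E{\left(179 \right)} = 36674 + 2 \cdot 179 \left(13 + 179\right) = 36674 + 2 \cdot 179 \cdot 192 = 36674 + 68736 = 105410$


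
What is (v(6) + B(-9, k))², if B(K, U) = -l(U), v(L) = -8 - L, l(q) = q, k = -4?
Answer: 100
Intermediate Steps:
B(K, U) = -U
(v(6) + B(-9, k))² = ((-8 - 1*6) - 1*(-4))² = ((-8 - 6) + 4)² = (-14 + 4)² = (-10)² = 100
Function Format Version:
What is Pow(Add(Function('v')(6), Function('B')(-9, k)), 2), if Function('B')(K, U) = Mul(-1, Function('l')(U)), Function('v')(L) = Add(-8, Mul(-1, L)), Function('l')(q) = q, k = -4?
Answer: 100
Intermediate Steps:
Function('B')(K, U) = Mul(-1, U)
Pow(Add(Function('v')(6), Function('B')(-9, k)), 2) = Pow(Add(Add(-8, Mul(-1, 6)), Mul(-1, -4)), 2) = Pow(Add(Add(-8, -6), 4), 2) = Pow(Add(-14, 4), 2) = Pow(-10, 2) = 100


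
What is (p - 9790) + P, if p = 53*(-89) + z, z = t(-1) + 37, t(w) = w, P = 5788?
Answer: -8683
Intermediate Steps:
z = 36 (z = -1 + 37 = 36)
p = -4681 (p = 53*(-89) + 36 = -4717 + 36 = -4681)
(p - 9790) + P = (-4681 - 9790) + 5788 = -14471 + 5788 = -8683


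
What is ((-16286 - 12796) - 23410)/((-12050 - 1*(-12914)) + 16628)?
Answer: -13123/4373 ≈ -3.0009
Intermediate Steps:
((-16286 - 12796) - 23410)/((-12050 - 1*(-12914)) + 16628) = (-29082 - 23410)/((-12050 + 12914) + 16628) = -52492/(864 + 16628) = -52492/17492 = -52492*1/17492 = -13123/4373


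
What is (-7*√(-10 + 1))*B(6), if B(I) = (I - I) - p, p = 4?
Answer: 84*I ≈ 84.0*I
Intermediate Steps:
B(I) = -4 (B(I) = (I - I) - 1*4 = 0 - 4 = -4)
(-7*√(-10 + 1))*B(6) = -7*√(-10 + 1)*(-4) = -21*I*(-4) = 84*I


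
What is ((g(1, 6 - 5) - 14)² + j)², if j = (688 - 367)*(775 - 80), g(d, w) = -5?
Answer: 49932583936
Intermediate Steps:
j = 223095 (j = 321*695 = 223095)
((g(1, 6 - 5) - 14)² + j)² = ((-5 - 14)² + 223095)² = ((-19)² + 223095)² = (361 + 223095)² = 223456² = 49932583936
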